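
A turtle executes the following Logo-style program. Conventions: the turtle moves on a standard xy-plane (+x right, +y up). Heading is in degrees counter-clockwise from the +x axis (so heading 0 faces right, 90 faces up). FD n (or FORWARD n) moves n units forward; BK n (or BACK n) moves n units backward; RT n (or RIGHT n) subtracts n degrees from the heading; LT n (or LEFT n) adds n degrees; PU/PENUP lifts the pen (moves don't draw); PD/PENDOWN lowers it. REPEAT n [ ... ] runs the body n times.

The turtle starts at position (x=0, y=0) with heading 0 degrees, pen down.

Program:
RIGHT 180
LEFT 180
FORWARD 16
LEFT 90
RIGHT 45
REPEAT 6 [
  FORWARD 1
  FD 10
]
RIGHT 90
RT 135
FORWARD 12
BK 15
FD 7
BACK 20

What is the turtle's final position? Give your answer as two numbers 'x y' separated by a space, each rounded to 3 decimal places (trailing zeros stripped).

Executing turtle program step by step:
Start: pos=(0,0), heading=0, pen down
RT 180: heading 0 -> 180
LT 180: heading 180 -> 0
FD 16: (0,0) -> (16,0) [heading=0, draw]
LT 90: heading 0 -> 90
RT 45: heading 90 -> 45
REPEAT 6 [
  -- iteration 1/6 --
  FD 1: (16,0) -> (16.707,0.707) [heading=45, draw]
  FD 10: (16.707,0.707) -> (23.778,7.778) [heading=45, draw]
  -- iteration 2/6 --
  FD 1: (23.778,7.778) -> (24.485,8.485) [heading=45, draw]
  FD 10: (24.485,8.485) -> (31.556,15.556) [heading=45, draw]
  -- iteration 3/6 --
  FD 1: (31.556,15.556) -> (32.263,16.263) [heading=45, draw]
  FD 10: (32.263,16.263) -> (39.335,23.335) [heading=45, draw]
  -- iteration 4/6 --
  FD 1: (39.335,23.335) -> (40.042,24.042) [heading=45, draw]
  FD 10: (40.042,24.042) -> (47.113,31.113) [heading=45, draw]
  -- iteration 5/6 --
  FD 1: (47.113,31.113) -> (47.82,31.82) [heading=45, draw]
  FD 10: (47.82,31.82) -> (54.891,38.891) [heading=45, draw]
  -- iteration 6/6 --
  FD 1: (54.891,38.891) -> (55.598,39.598) [heading=45, draw]
  FD 10: (55.598,39.598) -> (62.669,46.669) [heading=45, draw]
]
RT 90: heading 45 -> 315
RT 135: heading 315 -> 180
FD 12: (62.669,46.669) -> (50.669,46.669) [heading=180, draw]
BK 15: (50.669,46.669) -> (65.669,46.669) [heading=180, draw]
FD 7: (65.669,46.669) -> (58.669,46.669) [heading=180, draw]
BK 20: (58.669,46.669) -> (78.669,46.669) [heading=180, draw]
Final: pos=(78.669,46.669), heading=180, 17 segment(s) drawn

Answer: 78.669 46.669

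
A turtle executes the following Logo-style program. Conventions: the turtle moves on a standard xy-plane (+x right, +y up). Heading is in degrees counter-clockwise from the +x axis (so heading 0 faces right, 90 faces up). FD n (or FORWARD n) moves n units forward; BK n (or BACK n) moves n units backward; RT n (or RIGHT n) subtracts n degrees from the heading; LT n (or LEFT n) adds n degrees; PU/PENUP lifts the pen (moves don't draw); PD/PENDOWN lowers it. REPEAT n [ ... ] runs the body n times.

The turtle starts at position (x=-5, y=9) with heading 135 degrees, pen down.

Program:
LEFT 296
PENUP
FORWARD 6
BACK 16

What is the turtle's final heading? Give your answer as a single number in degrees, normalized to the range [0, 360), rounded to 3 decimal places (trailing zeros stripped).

Answer: 71

Derivation:
Executing turtle program step by step:
Start: pos=(-5,9), heading=135, pen down
LT 296: heading 135 -> 71
PU: pen up
FD 6: (-5,9) -> (-3.047,14.673) [heading=71, move]
BK 16: (-3.047,14.673) -> (-8.256,-0.455) [heading=71, move]
Final: pos=(-8.256,-0.455), heading=71, 0 segment(s) drawn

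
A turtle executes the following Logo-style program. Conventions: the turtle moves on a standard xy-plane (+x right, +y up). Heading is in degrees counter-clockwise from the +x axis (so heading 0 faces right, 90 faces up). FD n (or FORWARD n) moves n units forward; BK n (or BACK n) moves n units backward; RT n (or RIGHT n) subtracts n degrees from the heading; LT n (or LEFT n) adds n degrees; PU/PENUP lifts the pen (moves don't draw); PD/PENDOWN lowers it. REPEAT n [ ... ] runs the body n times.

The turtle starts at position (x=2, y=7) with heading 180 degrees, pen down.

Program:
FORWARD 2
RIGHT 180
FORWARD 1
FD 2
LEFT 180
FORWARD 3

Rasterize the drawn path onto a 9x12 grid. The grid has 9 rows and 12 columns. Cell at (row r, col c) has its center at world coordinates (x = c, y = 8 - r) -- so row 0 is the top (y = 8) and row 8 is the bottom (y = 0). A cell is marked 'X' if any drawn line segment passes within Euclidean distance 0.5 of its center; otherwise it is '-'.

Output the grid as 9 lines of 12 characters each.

Segment 0: (2,7) -> (0,7)
Segment 1: (0,7) -> (1,7)
Segment 2: (1,7) -> (3,7)
Segment 3: (3,7) -> (0,7)

Answer: ------------
XXXX--------
------------
------------
------------
------------
------------
------------
------------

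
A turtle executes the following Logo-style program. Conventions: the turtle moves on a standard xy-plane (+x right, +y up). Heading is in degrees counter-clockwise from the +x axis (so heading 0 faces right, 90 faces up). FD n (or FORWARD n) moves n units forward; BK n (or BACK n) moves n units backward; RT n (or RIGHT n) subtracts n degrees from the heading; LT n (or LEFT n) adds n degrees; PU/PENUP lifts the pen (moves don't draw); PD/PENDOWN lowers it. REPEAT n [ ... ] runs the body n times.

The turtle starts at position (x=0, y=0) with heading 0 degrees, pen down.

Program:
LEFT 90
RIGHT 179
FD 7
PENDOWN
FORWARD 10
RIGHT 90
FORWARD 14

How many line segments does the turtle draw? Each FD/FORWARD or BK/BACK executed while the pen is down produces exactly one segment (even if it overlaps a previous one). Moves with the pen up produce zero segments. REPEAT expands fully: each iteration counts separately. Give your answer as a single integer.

Executing turtle program step by step:
Start: pos=(0,0), heading=0, pen down
LT 90: heading 0 -> 90
RT 179: heading 90 -> 271
FD 7: (0,0) -> (0.122,-6.999) [heading=271, draw]
PD: pen down
FD 10: (0.122,-6.999) -> (0.297,-16.997) [heading=271, draw]
RT 90: heading 271 -> 181
FD 14: (0.297,-16.997) -> (-13.701,-17.242) [heading=181, draw]
Final: pos=(-13.701,-17.242), heading=181, 3 segment(s) drawn
Segments drawn: 3

Answer: 3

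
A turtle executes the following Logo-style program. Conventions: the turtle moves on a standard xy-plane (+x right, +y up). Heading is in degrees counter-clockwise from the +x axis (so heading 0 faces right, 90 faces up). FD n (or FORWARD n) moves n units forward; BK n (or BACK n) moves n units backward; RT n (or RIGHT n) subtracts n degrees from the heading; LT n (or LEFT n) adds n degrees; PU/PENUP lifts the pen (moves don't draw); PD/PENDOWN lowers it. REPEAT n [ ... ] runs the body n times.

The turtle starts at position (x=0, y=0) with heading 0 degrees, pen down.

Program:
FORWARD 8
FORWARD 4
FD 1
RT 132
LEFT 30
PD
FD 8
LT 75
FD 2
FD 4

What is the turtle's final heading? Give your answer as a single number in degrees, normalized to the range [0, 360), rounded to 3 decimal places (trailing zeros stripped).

Answer: 333

Derivation:
Executing turtle program step by step:
Start: pos=(0,0), heading=0, pen down
FD 8: (0,0) -> (8,0) [heading=0, draw]
FD 4: (8,0) -> (12,0) [heading=0, draw]
FD 1: (12,0) -> (13,0) [heading=0, draw]
RT 132: heading 0 -> 228
LT 30: heading 228 -> 258
PD: pen down
FD 8: (13,0) -> (11.337,-7.825) [heading=258, draw]
LT 75: heading 258 -> 333
FD 2: (11.337,-7.825) -> (13.119,-8.733) [heading=333, draw]
FD 4: (13.119,-8.733) -> (16.683,-10.549) [heading=333, draw]
Final: pos=(16.683,-10.549), heading=333, 6 segment(s) drawn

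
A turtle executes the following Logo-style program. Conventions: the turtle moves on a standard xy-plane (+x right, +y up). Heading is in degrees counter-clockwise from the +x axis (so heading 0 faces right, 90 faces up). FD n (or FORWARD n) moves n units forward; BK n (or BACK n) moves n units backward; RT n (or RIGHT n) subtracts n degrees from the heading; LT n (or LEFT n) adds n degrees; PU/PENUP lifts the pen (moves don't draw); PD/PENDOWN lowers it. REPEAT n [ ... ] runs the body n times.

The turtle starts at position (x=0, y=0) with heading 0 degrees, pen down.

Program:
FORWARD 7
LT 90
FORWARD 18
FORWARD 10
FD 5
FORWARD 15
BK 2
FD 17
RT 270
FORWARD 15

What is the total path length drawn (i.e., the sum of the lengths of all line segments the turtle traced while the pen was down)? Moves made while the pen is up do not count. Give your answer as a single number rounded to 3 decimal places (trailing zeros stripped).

Answer: 89

Derivation:
Executing turtle program step by step:
Start: pos=(0,0), heading=0, pen down
FD 7: (0,0) -> (7,0) [heading=0, draw]
LT 90: heading 0 -> 90
FD 18: (7,0) -> (7,18) [heading=90, draw]
FD 10: (7,18) -> (7,28) [heading=90, draw]
FD 5: (7,28) -> (7,33) [heading=90, draw]
FD 15: (7,33) -> (7,48) [heading=90, draw]
BK 2: (7,48) -> (7,46) [heading=90, draw]
FD 17: (7,46) -> (7,63) [heading=90, draw]
RT 270: heading 90 -> 180
FD 15: (7,63) -> (-8,63) [heading=180, draw]
Final: pos=(-8,63), heading=180, 8 segment(s) drawn

Segment lengths:
  seg 1: (0,0) -> (7,0), length = 7
  seg 2: (7,0) -> (7,18), length = 18
  seg 3: (7,18) -> (7,28), length = 10
  seg 4: (7,28) -> (7,33), length = 5
  seg 5: (7,33) -> (7,48), length = 15
  seg 6: (7,48) -> (7,46), length = 2
  seg 7: (7,46) -> (7,63), length = 17
  seg 8: (7,63) -> (-8,63), length = 15
Total = 89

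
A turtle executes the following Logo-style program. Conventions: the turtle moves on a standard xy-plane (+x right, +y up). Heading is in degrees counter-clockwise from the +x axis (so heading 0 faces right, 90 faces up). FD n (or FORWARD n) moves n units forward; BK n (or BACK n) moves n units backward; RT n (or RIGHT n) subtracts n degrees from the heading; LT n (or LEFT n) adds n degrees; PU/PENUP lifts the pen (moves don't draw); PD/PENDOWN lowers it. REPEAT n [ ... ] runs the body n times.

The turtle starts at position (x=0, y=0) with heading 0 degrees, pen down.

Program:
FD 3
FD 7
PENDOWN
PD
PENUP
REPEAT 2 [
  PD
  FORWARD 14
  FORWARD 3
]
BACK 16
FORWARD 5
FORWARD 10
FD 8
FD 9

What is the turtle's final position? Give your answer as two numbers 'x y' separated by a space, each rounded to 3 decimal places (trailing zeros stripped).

Executing turtle program step by step:
Start: pos=(0,0), heading=0, pen down
FD 3: (0,0) -> (3,0) [heading=0, draw]
FD 7: (3,0) -> (10,0) [heading=0, draw]
PD: pen down
PD: pen down
PU: pen up
REPEAT 2 [
  -- iteration 1/2 --
  PD: pen down
  FD 14: (10,0) -> (24,0) [heading=0, draw]
  FD 3: (24,0) -> (27,0) [heading=0, draw]
  -- iteration 2/2 --
  PD: pen down
  FD 14: (27,0) -> (41,0) [heading=0, draw]
  FD 3: (41,0) -> (44,0) [heading=0, draw]
]
BK 16: (44,0) -> (28,0) [heading=0, draw]
FD 5: (28,0) -> (33,0) [heading=0, draw]
FD 10: (33,0) -> (43,0) [heading=0, draw]
FD 8: (43,0) -> (51,0) [heading=0, draw]
FD 9: (51,0) -> (60,0) [heading=0, draw]
Final: pos=(60,0), heading=0, 11 segment(s) drawn

Answer: 60 0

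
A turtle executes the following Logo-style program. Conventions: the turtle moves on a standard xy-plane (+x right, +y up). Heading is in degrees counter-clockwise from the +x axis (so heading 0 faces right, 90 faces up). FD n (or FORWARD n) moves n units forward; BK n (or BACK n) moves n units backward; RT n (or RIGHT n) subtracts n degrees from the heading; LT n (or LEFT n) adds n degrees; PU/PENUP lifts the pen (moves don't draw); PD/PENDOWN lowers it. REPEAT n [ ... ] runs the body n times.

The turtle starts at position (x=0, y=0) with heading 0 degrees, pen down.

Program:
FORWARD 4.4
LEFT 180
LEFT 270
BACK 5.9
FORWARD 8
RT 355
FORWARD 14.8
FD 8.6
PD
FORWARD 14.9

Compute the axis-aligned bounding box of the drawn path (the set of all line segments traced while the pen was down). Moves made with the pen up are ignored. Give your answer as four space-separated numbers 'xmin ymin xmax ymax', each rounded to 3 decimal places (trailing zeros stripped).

Executing turtle program step by step:
Start: pos=(0,0), heading=0, pen down
FD 4.4: (0,0) -> (4.4,0) [heading=0, draw]
LT 180: heading 0 -> 180
LT 270: heading 180 -> 90
BK 5.9: (4.4,0) -> (4.4,-5.9) [heading=90, draw]
FD 8: (4.4,-5.9) -> (4.4,2.1) [heading=90, draw]
RT 355: heading 90 -> 95
FD 14.8: (4.4,2.1) -> (3.11,16.844) [heading=95, draw]
FD 8.6: (3.11,16.844) -> (2.361,25.411) [heading=95, draw]
PD: pen down
FD 14.9: (2.361,25.411) -> (1.062,40.254) [heading=95, draw]
Final: pos=(1.062,40.254), heading=95, 6 segment(s) drawn

Segment endpoints: x in {0, 1.062, 2.361, 3.11, 4.4, 4.4, 4.4}, y in {-5.9, 0, 2.1, 16.844, 25.411, 40.254}
xmin=0, ymin=-5.9, xmax=4.4, ymax=40.254

Answer: 0 -5.9 4.4 40.254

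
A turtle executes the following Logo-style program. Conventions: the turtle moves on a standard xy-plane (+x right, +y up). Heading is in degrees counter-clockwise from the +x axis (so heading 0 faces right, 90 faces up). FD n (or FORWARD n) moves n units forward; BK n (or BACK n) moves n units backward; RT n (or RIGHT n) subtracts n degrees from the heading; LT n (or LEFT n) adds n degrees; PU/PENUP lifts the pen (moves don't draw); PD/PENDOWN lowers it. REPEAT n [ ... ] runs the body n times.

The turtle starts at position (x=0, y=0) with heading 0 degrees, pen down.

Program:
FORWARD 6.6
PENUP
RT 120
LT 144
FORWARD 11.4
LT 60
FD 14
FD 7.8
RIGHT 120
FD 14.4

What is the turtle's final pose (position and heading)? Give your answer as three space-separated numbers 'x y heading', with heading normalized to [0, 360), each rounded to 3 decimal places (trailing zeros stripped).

Answer: 30.943 17.853 324

Derivation:
Executing turtle program step by step:
Start: pos=(0,0), heading=0, pen down
FD 6.6: (0,0) -> (6.6,0) [heading=0, draw]
PU: pen up
RT 120: heading 0 -> 240
LT 144: heading 240 -> 24
FD 11.4: (6.6,0) -> (17.014,4.637) [heading=24, move]
LT 60: heading 24 -> 84
FD 14: (17.014,4.637) -> (18.478,18.56) [heading=84, move]
FD 7.8: (18.478,18.56) -> (19.293,26.317) [heading=84, move]
RT 120: heading 84 -> 324
FD 14.4: (19.293,26.317) -> (30.943,17.853) [heading=324, move]
Final: pos=(30.943,17.853), heading=324, 1 segment(s) drawn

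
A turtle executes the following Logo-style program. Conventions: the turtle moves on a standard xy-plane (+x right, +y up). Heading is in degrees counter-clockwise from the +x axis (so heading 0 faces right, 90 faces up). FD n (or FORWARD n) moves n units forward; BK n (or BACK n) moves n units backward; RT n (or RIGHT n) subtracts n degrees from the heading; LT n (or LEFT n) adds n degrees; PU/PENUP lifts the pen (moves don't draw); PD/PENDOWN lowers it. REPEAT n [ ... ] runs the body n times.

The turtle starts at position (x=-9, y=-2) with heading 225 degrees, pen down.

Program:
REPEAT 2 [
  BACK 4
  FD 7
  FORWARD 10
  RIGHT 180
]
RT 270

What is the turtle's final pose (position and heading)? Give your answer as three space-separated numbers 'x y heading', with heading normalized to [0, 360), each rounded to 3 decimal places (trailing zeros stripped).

Answer: -9 -2 315

Derivation:
Executing turtle program step by step:
Start: pos=(-9,-2), heading=225, pen down
REPEAT 2 [
  -- iteration 1/2 --
  BK 4: (-9,-2) -> (-6.172,0.828) [heading=225, draw]
  FD 7: (-6.172,0.828) -> (-11.121,-4.121) [heading=225, draw]
  FD 10: (-11.121,-4.121) -> (-18.192,-11.192) [heading=225, draw]
  RT 180: heading 225 -> 45
  -- iteration 2/2 --
  BK 4: (-18.192,-11.192) -> (-21.021,-14.021) [heading=45, draw]
  FD 7: (-21.021,-14.021) -> (-16.071,-9.071) [heading=45, draw]
  FD 10: (-16.071,-9.071) -> (-9,-2) [heading=45, draw]
  RT 180: heading 45 -> 225
]
RT 270: heading 225 -> 315
Final: pos=(-9,-2), heading=315, 6 segment(s) drawn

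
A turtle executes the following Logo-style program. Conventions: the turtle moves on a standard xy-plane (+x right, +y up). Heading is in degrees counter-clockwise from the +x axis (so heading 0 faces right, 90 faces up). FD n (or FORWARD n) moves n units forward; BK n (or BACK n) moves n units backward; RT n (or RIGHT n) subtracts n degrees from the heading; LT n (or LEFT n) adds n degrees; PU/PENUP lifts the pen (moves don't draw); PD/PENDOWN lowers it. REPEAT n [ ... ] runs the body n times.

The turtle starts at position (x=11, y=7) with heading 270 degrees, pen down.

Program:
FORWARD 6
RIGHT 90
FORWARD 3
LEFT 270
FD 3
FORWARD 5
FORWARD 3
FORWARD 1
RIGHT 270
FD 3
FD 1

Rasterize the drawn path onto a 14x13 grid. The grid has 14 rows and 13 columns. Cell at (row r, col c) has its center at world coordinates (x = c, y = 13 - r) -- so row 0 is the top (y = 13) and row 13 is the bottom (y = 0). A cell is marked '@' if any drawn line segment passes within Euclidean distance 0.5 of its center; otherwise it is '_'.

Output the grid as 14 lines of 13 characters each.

Answer: ____@@@@@____
________@____
________@____
________@____
________@____
________@____
________@__@_
________@__@_
________@__@_
________@__@_
________@__@_
________@__@_
________@@@@_
_____________

Derivation:
Segment 0: (11,7) -> (11,1)
Segment 1: (11,1) -> (8,1)
Segment 2: (8,1) -> (8,4)
Segment 3: (8,4) -> (8,9)
Segment 4: (8,9) -> (8,12)
Segment 5: (8,12) -> (8,13)
Segment 6: (8,13) -> (5,13)
Segment 7: (5,13) -> (4,13)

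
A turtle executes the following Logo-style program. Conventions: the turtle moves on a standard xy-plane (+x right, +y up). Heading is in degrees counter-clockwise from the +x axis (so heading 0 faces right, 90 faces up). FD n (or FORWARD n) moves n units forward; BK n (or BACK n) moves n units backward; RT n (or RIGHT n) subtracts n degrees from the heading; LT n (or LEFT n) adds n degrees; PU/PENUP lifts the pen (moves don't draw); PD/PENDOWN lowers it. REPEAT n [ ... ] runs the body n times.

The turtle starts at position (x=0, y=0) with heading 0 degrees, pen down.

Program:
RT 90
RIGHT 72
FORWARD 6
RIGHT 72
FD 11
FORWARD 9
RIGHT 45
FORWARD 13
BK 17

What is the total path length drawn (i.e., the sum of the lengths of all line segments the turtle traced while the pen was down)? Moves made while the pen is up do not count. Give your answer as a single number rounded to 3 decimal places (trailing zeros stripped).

Executing turtle program step by step:
Start: pos=(0,0), heading=0, pen down
RT 90: heading 0 -> 270
RT 72: heading 270 -> 198
FD 6: (0,0) -> (-5.706,-1.854) [heading=198, draw]
RT 72: heading 198 -> 126
FD 11: (-5.706,-1.854) -> (-12.172,7.045) [heading=126, draw]
FD 9: (-12.172,7.045) -> (-17.462,14.326) [heading=126, draw]
RT 45: heading 126 -> 81
FD 13: (-17.462,14.326) -> (-15.428,27.166) [heading=81, draw]
BK 17: (-15.428,27.166) -> (-18.088,10.375) [heading=81, draw]
Final: pos=(-18.088,10.375), heading=81, 5 segment(s) drawn

Segment lengths:
  seg 1: (0,0) -> (-5.706,-1.854), length = 6
  seg 2: (-5.706,-1.854) -> (-12.172,7.045), length = 11
  seg 3: (-12.172,7.045) -> (-17.462,14.326), length = 9
  seg 4: (-17.462,14.326) -> (-15.428,27.166), length = 13
  seg 5: (-15.428,27.166) -> (-18.088,10.375), length = 17
Total = 56

Answer: 56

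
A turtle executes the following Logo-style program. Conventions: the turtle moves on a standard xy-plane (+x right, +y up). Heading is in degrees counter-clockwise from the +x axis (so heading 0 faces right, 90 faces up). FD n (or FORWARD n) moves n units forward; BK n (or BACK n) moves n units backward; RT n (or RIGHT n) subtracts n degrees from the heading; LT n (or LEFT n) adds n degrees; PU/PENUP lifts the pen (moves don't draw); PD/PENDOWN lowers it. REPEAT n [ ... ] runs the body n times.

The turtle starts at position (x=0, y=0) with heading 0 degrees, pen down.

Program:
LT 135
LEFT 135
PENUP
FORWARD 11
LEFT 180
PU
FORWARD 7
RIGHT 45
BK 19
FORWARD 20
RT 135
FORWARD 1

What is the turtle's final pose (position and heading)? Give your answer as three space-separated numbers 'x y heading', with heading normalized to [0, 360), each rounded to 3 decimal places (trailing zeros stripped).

Answer: 0.707 -4.293 270

Derivation:
Executing turtle program step by step:
Start: pos=(0,0), heading=0, pen down
LT 135: heading 0 -> 135
LT 135: heading 135 -> 270
PU: pen up
FD 11: (0,0) -> (0,-11) [heading=270, move]
LT 180: heading 270 -> 90
PU: pen up
FD 7: (0,-11) -> (0,-4) [heading=90, move]
RT 45: heading 90 -> 45
BK 19: (0,-4) -> (-13.435,-17.435) [heading=45, move]
FD 20: (-13.435,-17.435) -> (0.707,-3.293) [heading=45, move]
RT 135: heading 45 -> 270
FD 1: (0.707,-3.293) -> (0.707,-4.293) [heading=270, move]
Final: pos=(0.707,-4.293), heading=270, 0 segment(s) drawn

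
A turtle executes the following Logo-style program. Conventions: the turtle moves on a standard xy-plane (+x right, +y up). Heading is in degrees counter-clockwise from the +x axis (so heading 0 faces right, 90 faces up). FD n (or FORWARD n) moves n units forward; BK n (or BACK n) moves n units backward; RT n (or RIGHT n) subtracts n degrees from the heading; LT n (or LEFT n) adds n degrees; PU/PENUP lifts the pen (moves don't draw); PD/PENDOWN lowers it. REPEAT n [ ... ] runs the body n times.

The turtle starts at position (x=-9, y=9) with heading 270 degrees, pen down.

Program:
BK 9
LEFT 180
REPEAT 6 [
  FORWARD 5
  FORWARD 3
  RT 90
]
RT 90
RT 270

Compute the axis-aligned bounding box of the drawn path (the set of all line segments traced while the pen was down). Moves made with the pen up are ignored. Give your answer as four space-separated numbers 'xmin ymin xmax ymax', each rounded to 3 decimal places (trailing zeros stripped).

Answer: -9 9 -1 26

Derivation:
Executing turtle program step by step:
Start: pos=(-9,9), heading=270, pen down
BK 9: (-9,9) -> (-9,18) [heading=270, draw]
LT 180: heading 270 -> 90
REPEAT 6 [
  -- iteration 1/6 --
  FD 5: (-9,18) -> (-9,23) [heading=90, draw]
  FD 3: (-9,23) -> (-9,26) [heading=90, draw]
  RT 90: heading 90 -> 0
  -- iteration 2/6 --
  FD 5: (-9,26) -> (-4,26) [heading=0, draw]
  FD 3: (-4,26) -> (-1,26) [heading=0, draw]
  RT 90: heading 0 -> 270
  -- iteration 3/6 --
  FD 5: (-1,26) -> (-1,21) [heading=270, draw]
  FD 3: (-1,21) -> (-1,18) [heading=270, draw]
  RT 90: heading 270 -> 180
  -- iteration 4/6 --
  FD 5: (-1,18) -> (-6,18) [heading=180, draw]
  FD 3: (-6,18) -> (-9,18) [heading=180, draw]
  RT 90: heading 180 -> 90
  -- iteration 5/6 --
  FD 5: (-9,18) -> (-9,23) [heading=90, draw]
  FD 3: (-9,23) -> (-9,26) [heading=90, draw]
  RT 90: heading 90 -> 0
  -- iteration 6/6 --
  FD 5: (-9,26) -> (-4,26) [heading=0, draw]
  FD 3: (-4,26) -> (-1,26) [heading=0, draw]
  RT 90: heading 0 -> 270
]
RT 90: heading 270 -> 180
RT 270: heading 180 -> 270
Final: pos=(-1,26), heading=270, 13 segment(s) drawn

Segment endpoints: x in {-9, -9, -9, -9, -6, -4, -4, -1, -1, -1, -1}, y in {9, 18, 21, 23, 26}
xmin=-9, ymin=9, xmax=-1, ymax=26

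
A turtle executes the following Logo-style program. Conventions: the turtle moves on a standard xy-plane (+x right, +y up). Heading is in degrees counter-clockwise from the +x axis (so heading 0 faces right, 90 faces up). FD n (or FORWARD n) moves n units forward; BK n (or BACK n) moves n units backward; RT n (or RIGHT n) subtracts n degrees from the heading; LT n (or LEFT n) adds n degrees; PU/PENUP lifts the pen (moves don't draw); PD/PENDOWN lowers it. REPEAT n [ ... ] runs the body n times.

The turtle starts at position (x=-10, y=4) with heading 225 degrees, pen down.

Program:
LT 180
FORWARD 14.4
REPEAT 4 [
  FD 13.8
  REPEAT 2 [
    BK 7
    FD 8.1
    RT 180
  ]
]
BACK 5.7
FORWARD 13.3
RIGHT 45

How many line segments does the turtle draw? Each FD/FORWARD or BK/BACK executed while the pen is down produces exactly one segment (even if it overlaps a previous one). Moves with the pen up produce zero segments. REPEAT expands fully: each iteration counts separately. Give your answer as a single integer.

Answer: 23

Derivation:
Executing turtle program step by step:
Start: pos=(-10,4), heading=225, pen down
LT 180: heading 225 -> 45
FD 14.4: (-10,4) -> (0.182,14.182) [heading=45, draw]
REPEAT 4 [
  -- iteration 1/4 --
  FD 13.8: (0.182,14.182) -> (9.94,23.94) [heading=45, draw]
  REPEAT 2 [
    -- iteration 1/2 --
    BK 7: (9.94,23.94) -> (4.991,18.991) [heading=45, draw]
    FD 8.1: (4.991,18.991) -> (10.718,24.718) [heading=45, draw]
    RT 180: heading 45 -> 225
    -- iteration 2/2 --
    BK 7: (10.718,24.718) -> (15.668,29.668) [heading=225, draw]
    FD 8.1: (15.668,29.668) -> (9.94,23.94) [heading=225, draw]
    RT 180: heading 225 -> 45
  ]
  -- iteration 2/4 --
  FD 13.8: (9.94,23.94) -> (19.698,33.698) [heading=45, draw]
  REPEAT 2 [
    -- iteration 1/2 --
    BK 7: (19.698,33.698) -> (14.749,28.749) [heading=45, draw]
    FD 8.1: (14.749,28.749) -> (20.476,34.476) [heading=45, draw]
    RT 180: heading 45 -> 225
    -- iteration 2/2 --
    BK 7: (20.476,34.476) -> (25.426,39.426) [heading=225, draw]
    FD 8.1: (25.426,39.426) -> (19.698,33.698) [heading=225, draw]
    RT 180: heading 225 -> 45
  ]
  -- iteration 3/4 --
  FD 13.8: (19.698,33.698) -> (29.457,43.457) [heading=45, draw]
  REPEAT 2 [
    -- iteration 1/2 --
    BK 7: (29.457,43.457) -> (24.507,38.507) [heading=45, draw]
    FD 8.1: (24.507,38.507) -> (30.234,44.234) [heading=45, draw]
    RT 180: heading 45 -> 225
    -- iteration 2/2 --
    BK 7: (30.234,44.234) -> (35.184,49.184) [heading=225, draw]
    FD 8.1: (35.184,49.184) -> (29.457,43.457) [heading=225, draw]
    RT 180: heading 225 -> 45
  ]
  -- iteration 4/4 --
  FD 13.8: (29.457,43.457) -> (39.215,53.215) [heading=45, draw]
  REPEAT 2 [
    -- iteration 1/2 --
    BK 7: (39.215,53.215) -> (34.265,48.265) [heading=45, draw]
    FD 8.1: (34.265,48.265) -> (39.992,53.992) [heading=45, draw]
    RT 180: heading 45 -> 225
    -- iteration 2/2 --
    BK 7: (39.992,53.992) -> (44.942,58.942) [heading=225, draw]
    FD 8.1: (44.942,58.942) -> (39.215,53.215) [heading=225, draw]
    RT 180: heading 225 -> 45
  ]
]
BK 5.7: (39.215,53.215) -> (35.184,49.184) [heading=45, draw]
FD 13.3: (35.184,49.184) -> (44.589,58.589) [heading=45, draw]
RT 45: heading 45 -> 0
Final: pos=(44.589,58.589), heading=0, 23 segment(s) drawn
Segments drawn: 23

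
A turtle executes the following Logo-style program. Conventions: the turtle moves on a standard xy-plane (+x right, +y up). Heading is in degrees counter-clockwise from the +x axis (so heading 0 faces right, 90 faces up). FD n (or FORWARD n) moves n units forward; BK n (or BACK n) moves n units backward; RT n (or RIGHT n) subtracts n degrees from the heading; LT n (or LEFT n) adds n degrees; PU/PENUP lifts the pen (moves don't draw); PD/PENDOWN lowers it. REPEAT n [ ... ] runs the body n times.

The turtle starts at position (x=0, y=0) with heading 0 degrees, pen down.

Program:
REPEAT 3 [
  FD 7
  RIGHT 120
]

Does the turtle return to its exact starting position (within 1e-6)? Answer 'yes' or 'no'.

Answer: yes

Derivation:
Executing turtle program step by step:
Start: pos=(0,0), heading=0, pen down
REPEAT 3 [
  -- iteration 1/3 --
  FD 7: (0,0) -> (7,0) [heading=0, draw]
  RT 120: heading 0 -> 240
  -- iteration 2/3 --
  FD 7: (7,0) -> (3.5,-6.062) [heading=240, draw]
  RT 120: heading 240 -> 120
  -- iteration 3/3 --
  FD 7: (3.5,-6.062) -> (0,0) [heading=120, draw]
  RT 120: heading 120 -> 0
]
Final: pos=(0,0), heading=0, 3 segment(s) drawn

Start position: (0, 0)
Final position: (0, 0)
Distance = 0; < 1e-6 -> CLOSED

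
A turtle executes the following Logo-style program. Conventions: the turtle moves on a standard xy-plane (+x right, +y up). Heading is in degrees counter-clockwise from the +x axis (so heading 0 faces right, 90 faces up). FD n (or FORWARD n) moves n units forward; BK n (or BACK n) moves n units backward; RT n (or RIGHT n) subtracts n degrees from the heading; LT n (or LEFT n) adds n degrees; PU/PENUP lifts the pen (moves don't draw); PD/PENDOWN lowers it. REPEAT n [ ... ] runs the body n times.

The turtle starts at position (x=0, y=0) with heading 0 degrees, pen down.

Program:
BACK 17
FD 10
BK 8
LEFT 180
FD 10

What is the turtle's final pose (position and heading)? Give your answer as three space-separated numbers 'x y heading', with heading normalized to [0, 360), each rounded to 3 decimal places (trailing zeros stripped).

Executing turtle program step by step:
Start: pos=(0,0), heading=0, pen down
BK 17: (0,0) -> (-17,0) [heading=0, draw]
FD 10: (-17,0) -> (-7,0) [heading=0, draw]
BK 8: (-7,0) -> (-15,0) [heading=0, draw]
LT 180: heading 0 -> 180
FD 10: (-15,0) -> (-25,0) [heading=180, draw]
Final: pos=(-25,0), heading=180, 4 segment(s) drawn

Answer: -25 0 180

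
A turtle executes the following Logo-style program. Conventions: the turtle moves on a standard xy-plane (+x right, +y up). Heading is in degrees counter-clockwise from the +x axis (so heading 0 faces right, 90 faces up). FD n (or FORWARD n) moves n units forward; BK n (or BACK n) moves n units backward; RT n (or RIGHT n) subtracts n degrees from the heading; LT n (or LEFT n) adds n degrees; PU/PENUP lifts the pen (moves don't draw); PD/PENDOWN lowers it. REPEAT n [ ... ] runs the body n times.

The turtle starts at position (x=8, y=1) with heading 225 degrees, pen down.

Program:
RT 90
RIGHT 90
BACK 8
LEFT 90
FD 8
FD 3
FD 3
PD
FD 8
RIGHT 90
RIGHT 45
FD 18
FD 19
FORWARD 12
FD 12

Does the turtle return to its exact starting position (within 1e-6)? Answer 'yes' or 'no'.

Answer: no

Derivation:
Executing turtle program step by step:
Start: pos=(8,1), heading=225, pen down
RT 90: heading 225 -> 135
RT 90: heading 135 -> 45
BK 8: (8,1) -> (2.343,-4.657) [heading=45, draw]
LT 90: heading 45 -> 135
FD 8: (2.343,-4.657) -> (-3.314,1) [heading=135, draw]
FD 3: (-3.314,1) -> (-5.435,3.121) [heading=135, draw]
FD 3: (-5.435,3.121) -> (-7.556,5.243) [heading=135, draw]
PD: pen down
FD 8: (-7.556,5.243) -> (-13.213,10.899) [heading=135, draw]
RT 90: heading 135 -> 45
RT 45: heading 45 -> 0
FD 18: (-13.213,10.899) -> (4.787,10.899) [heading=0, draw]
FD 19: (4.787,10.899) -> (23.787,10.899) [heading=0, draw]
FD 12: (23.787,10.899) -> (35.787,10.899) [heading=0, draw]
FD 12: (35.787,10.899) -> (47.787,10.899) [heading=0, draw]
Final: pos=(47.787,10.899), heading=0, 9 segment(s) drawn

Start position: (8, 1)
Final position: (47.787, 10.899)
Distance = 41; >= 1e-6 -> NOT closed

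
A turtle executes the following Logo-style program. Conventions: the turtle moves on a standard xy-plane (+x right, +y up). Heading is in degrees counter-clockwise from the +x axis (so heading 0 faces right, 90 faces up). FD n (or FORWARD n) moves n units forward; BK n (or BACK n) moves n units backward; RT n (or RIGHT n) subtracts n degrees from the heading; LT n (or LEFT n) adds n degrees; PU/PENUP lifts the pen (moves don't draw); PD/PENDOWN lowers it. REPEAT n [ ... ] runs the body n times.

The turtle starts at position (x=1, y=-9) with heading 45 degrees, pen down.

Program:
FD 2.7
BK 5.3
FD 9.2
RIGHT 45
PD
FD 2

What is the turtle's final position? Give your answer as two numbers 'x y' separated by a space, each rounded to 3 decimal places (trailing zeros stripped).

Answer: 7.667 -4.333

Derivation:
Executing turtle program step by step:
Start: pos=(1,-9), heading=45, pen down
FD 2.7: (1,-9) -> (2.909,-7.091) [heading=45, draw]
BK 5.3: (2.909,-7.091) -> (-0.838,-10.838) [heading=45, draw]
FD 9.2: (-0.838,-10.838) -> (5.667,-4.333) [heading=45, draw]
RT 45: heading 45 -> 0
PD: pen down
FD 2: (5.667,-4.333) -> (7.667,-4.333) [heading=0, draw]
Final: pos=(7.667,-4.333), heading=0, 4 segment(s) drawn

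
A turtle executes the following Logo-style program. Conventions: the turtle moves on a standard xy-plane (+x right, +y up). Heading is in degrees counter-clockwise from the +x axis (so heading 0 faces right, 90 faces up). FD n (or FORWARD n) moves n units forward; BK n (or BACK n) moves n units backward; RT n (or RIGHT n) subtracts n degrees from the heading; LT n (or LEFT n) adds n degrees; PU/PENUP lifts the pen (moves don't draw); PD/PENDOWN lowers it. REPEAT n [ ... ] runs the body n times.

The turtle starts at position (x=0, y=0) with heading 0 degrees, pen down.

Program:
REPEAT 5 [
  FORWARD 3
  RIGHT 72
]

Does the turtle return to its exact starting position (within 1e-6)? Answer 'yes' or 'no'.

Answer: yes

Derivation:
Executing turtle program step by step:
Start: pos=(0,0), heading=0, pen down
REPEAT 5 [
  -- iteration 1/5 --
  FD 3: (0,0) -> (3,0) [heading=0, draw]
  RT 72: heading 0 -> 288
  -- iteration 2/5 --
  FD 3: (3,0) -> (3.927,-2.853) [heading=288, draw]
  RT 72: heading 288 -> 216
  -- iteration 3/5 --
  FD 3: (3.927,-2.853) -> (1.5,-4.617) [heading=216, draw]
  RT 72: heading 216 -> 144
  -- iteration 4/5 --
  FD 3: (1.5,-4.617) -> (-0.927,-2.853) [heading=144, draw]
  RT 72: heading 144 -> 72
  -- iteration 5/5 --
  FD 3: (-0.927,-2.853) -> (0,0) [heading=72, draw]
  RT 72: heading 72 -> 0
]
Final: pos=(0,0), heading=0, 5 segment(s) drawn

Start position: (0, 0)
Final position: (0, 0)
Distance = 0; < 1e-6 -> CLOSED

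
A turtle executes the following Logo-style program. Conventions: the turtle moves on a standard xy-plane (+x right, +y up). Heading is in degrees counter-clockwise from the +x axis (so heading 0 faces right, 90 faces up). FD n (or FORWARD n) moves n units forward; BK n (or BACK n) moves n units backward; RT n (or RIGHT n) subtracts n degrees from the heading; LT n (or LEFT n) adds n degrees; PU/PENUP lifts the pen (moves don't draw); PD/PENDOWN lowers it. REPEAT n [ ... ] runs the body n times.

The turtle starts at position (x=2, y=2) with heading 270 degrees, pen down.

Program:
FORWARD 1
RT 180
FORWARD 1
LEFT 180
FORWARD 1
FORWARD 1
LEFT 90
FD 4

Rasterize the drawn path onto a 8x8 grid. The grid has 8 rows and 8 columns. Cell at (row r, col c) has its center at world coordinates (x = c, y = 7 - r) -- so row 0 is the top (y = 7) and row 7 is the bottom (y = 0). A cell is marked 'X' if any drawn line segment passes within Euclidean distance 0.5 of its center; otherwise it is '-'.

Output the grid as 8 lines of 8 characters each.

Segment 0: (2,2) -> (2,1)
Segment 1: (2,1) -> (2,2)
Segment 2: (2,2) -> (2,1)
Segment 3: (2,1) -> (2,0)
Segment 4: (2,0) -> (6,-0)

Answer: --------
--------
--------
--------
--------
--X-----
--X-----
--XXXXX-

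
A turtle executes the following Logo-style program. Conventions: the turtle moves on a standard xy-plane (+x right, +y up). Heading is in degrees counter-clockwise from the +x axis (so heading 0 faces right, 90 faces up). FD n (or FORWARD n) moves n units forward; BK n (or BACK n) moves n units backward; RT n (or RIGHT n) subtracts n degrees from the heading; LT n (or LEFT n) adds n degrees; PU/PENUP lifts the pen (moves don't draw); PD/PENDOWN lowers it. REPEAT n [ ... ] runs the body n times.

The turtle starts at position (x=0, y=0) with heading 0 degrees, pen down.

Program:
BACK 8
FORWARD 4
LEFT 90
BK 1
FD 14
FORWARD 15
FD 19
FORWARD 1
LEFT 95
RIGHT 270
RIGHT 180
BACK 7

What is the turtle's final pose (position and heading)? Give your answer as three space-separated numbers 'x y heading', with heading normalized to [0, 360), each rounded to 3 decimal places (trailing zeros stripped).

Answer: -3.39 41.027 95

Derivation:
Executing turtle program step by step:
Start: pos=(0,0), heading=0, pen down
BK 8: (0,0) -> (-8,0) [heading=0, draw]
FD 4: (-8,0) -> (-4,0) [heading=0, draw]
LT 90: heading 0 -> 90
BK 1: (-4,0) -> (-4,-1) [heading=90, draw]
FD 14: (-4,-1) -> (-4,13) [heading=90, draw]
FD 15: (-4,13) -> (-4,28) [heading=90, draw]
FD 19: (-4,28) -> (-4,47) [heading=90, draw]
FD 1: (-4,47) -> (-4,48) [heading=90, draw]
LT 95: heading 90 -> 185
RT 270: heading 185 -> 275
RT 180: heading 275 -> 95
BK 7: (-4,48) -> (-3.39,41.027) [heading=95, draw]
Final: pos=(-3.39,41.027), heading=95, 8 segment(s) drawn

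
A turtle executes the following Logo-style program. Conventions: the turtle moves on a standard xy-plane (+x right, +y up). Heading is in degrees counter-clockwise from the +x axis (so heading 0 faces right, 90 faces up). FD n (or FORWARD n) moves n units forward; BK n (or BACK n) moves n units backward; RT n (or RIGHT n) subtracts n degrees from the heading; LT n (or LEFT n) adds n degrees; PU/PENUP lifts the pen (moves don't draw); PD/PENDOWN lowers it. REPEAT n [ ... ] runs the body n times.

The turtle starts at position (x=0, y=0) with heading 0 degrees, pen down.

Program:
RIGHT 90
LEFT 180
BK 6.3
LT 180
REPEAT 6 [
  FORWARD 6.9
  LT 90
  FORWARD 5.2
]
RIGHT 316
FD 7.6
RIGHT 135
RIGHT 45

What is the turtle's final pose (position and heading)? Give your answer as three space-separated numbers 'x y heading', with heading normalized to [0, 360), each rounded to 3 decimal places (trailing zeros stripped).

Executing turtle program step by step:
Start: pos=(0,0), heading=0, pen down
RT 90: heading 0 -> 270
LT 180: heading 270 -> 90
BK 6.3: (0,0) -> (0,-6.3) [heading=90, draw]
LT 180: heading 90 -> 270
REPEAT 6 [
  -- iteration 1/6 --
  FD 6.9: (0,-6.3) -> (0,-13.2) [heading=270, draw]
  LT 90: heading 270 -> 0
  FD 5.2: (0,-13.2) -> (5.2,-13.2) [heading=0, draw]
  -- iteration 2/6 --
  FD 6.9: (5.2,-13.2) -> (12.1,-13.2) [heading=0, draw]
  LT 90: heading 0 -> 90
  FD 5.2: (12.1,-13.2) -> (12.1,-8) [heading=90, draw]
  -- iteration 3/6 --
  FD 6.9: (12.1,-8) -> (12.1,-1.1) [heading=90, draw]
  LT 90: heading 90 -> 180
  FD 5.2: (12.1,-1.1) -> (6.9,-1.1) [heading=180, draw]
  -- iteration 4/6 --
  FD 6.9: (6.9,-1.1) -> (0,-1.1) [heading=180, draw]
  LT 90: heading 180 -> 270
  FD 5.2: (0,-1.1) -> (0,-6.3) [heading=270, draw]
  -- iteration 5/6 --
  FD 6.9: (0,-6.3) -> (0,-13.2) [heading=270, draw]
  LT 90: heading 270 -> 0
  FD 5.2: (0,-13.2) -> (5.2,-13.2) [heading=0, draw]
  -- iteration 6/6 --
  FD 6.9: (5.2,-13.2) -> (12.1,-13.2) [heading=0, draw]
  LT 90: heading 0 -> 90
  FD 5.2: (12.1,-13.2) -> (12.1,-8) [heading=90, draw]
]
RT 316: heading 90 -> 134
FD 7.6: (12.1,-8) -> (6.821,-2.533) [heading=134, draw]
RT 135: heading 134 -> 359
RT 45: heading 359 -> 314
Final: pos=(6.821,-2.533), heading=314, 14 segment(s) drawn

Answer: 6.821 -2.533 314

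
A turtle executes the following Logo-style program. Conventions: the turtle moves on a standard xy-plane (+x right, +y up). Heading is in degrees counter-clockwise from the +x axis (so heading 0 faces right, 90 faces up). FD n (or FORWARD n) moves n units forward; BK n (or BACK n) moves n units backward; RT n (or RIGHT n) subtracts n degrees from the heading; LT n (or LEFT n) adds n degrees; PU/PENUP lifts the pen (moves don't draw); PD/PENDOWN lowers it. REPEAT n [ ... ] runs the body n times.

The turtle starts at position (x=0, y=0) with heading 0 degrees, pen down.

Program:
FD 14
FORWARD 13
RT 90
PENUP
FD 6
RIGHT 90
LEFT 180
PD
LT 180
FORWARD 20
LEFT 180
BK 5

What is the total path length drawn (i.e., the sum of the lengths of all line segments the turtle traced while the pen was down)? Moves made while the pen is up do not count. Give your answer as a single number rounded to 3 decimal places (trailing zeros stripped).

Executing turtle program step by step:
Start: pos=(0,0), heading=0, pen down
FD 14: (0,0) -> (14,0) [heading=0, draw]
FD 13: (14,0) -> (27,0) [heading=0, draw]
RT 90: heading 0 -> 270
PU: pen up
FD 6: (27,0) -> (27,-6) [heading=270, move]
RT 90: heading 270 -> 180
LT 180: heading 180 -> 0
PD: pen down
LT 180: heading 0 -> 180
FD 20: (27,-6) -> (7,-6) [heading=180, draw]
LT 180: heading 180 -> 0
BK 5: (7,-6) -> (2,-6) [heading=0, draw]
Final: pos=(2,-6), heading=0, 4 segment(s) drawn

Segment lengths:
  seg 1: (0,0) -> (14,0), length = 14
  seg 2: (14,0) -> (27,0), length = 13
  seg 3: (27,-6) -> (7,-6), length = 20
  seg 4: (7,-6) -> (2,-6), length = 5
Total = 52

Answer: 52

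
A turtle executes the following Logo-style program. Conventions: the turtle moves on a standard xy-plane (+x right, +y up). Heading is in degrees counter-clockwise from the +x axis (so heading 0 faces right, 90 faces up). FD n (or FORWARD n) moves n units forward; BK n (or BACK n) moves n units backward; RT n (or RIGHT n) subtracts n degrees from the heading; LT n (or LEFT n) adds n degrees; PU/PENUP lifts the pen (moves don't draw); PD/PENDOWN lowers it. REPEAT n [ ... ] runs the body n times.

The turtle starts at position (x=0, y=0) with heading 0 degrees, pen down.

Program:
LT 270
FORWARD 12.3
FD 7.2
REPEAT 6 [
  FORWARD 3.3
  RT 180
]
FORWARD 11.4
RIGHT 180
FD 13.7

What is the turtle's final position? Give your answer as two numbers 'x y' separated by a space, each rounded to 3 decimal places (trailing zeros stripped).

Answer: 0 -17.2

Derivation:
Executing turtle program step by step:
Start: pos=(0,0), heading=0, pen down
LT 270: heading 0 -> 270
FD 12.3: (0,0) -> (0,-12.3) [heading=270, draw]
FD 7.2: (0,-12.3) -> (0,-19.5) [heading=270, draw]
REPEAT 6 [
  -- iteration 1/6 --
  FD 3.3: (0,-19.5) -> (0,-22.8) [heading=270, draw]
  RT 180: heading 270 -> 90
  -- iteration 2/6 --
  FD 3.3: (0,-22.8) -> (0,-19.5) [heading=90, draw]
  RT 180: heading 90 -> 270
  -- iteration 3/6 --
  FD 3.3: (0,-19.5) -> (0,-22.8) [heading=270, draw]
  RT 180: heading 270 -> 90
  -- iteration 4/6 --
  FD 3.3: (0,-22.8) -> (0,-19.5) [heading=90, draw]
  RT 180: heading 90 -> 270
  -- iteration 5/6 --
  FD 3.3: (0,-19.5) -> (0,-22.8) [heading=270, draw]
  RT 180: heading 270 -> 90
  -- iteration 6/6 --
  FD 3.3: (0,-22.8) -> (0,-19.5) [heading=90, draw]
  RT 180: heading 90 -> 270
]
FD 11.4: (0,-19.5) -> (0,-30.9) [heading=270, draw]
RT 180: heading 270 -> 90
FD 13.7: (0,-30.9) -> (0,-17.2) [heading=90, draw]
Final: pos=(0,-17.2), heading=90, 10 segment(s) drawn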